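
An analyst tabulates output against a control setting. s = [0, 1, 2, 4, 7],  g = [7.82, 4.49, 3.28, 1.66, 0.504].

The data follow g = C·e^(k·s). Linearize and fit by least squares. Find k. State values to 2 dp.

k = -0.38

With ln gᵢ as the transformed response and sᵢ as the regressor:
Σs = 14.0000, Σ(s)² = 70.0000, Σln g = 4.5680, Σs·ln g = 1.1086.
Equations: 70.0000·k + 14.0000·ln C = 1.1086;  14.0000·k + 5·ln C = 4.5680.
Δ = 70.0000·5 − (14.0000)² = 154.0000; k = (1.1086·5 − 14.0000·4.5680)/154.0000 = -0.37928, ln C = (70.0000·4.5680 − 14.0000·1.1086)/154.0000 = 1.97559.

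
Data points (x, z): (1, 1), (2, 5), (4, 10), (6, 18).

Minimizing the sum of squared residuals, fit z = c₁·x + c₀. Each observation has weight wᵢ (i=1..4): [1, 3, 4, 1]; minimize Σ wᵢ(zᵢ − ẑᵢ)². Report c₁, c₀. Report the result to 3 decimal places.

Compute the Gram sums: Σwᵢ·x·x = 113, Σwᵢ·x = 29, Σwᵢ·1 = 9.
And Σwᵢ·x·z = 299, Σwᵢ·z = 74.
So MᵀWM·[c₁, c₀]ᵀ = MᵀWz: [[113, 29]; [29, 9]]·[c₁, c₀]ᵀ = [299, 74]ᵀ.
det = 113·9 − 29² = 176.
c₁ = (299·9 − 29·74)/176 = 545/176; c₀ = (113·74 − 29·299)/176 = -309/176.

c₁ = 3.097, c₀ = -1.756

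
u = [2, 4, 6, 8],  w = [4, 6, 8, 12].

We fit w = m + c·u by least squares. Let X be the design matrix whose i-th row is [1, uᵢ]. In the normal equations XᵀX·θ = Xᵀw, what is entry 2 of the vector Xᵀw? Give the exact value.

Entry 2 ↔ basis u, so (Xᵀw)_{2} = Σᵢ (u)·wᵢ = (2)·(4) + (4)·(6) + (6)·(8) + (8)·(12) = 176.

176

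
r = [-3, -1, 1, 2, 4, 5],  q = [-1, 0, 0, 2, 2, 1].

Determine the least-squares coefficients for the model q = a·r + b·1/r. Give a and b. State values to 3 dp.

Entries of XᵀX: Σr·r = 56, Σr·1/r = 6, Σ1/r·1/r = 8869/3600.
Right-hand side: Σr·q = 20, Σ1/r·q = 61/30.
Determinant 56·(8869/3600) − 6² = 45883/450.
a = (20·(8869/3600) − 6·(61/30))/(45883/450) = 33365/91766; b = (56·(61/30) − 6·20)/(45883/450) = -2760/45883.

a = 0.364, b = -0.060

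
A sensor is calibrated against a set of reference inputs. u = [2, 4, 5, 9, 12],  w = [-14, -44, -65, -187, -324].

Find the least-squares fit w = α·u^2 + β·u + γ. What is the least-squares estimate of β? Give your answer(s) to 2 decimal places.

β = -2.31

Forming AᵀA = [[28194, 2654, 270]; [2654, 270, 32]; [270, 32, 5]] and Aᵀw = [-64188, -6100, -634]ᵀ gives AᵀA·[α, β, γ]ᵀ = Aᵀw.
Row-reducing yields α = -38505/18848, β = -43551/18848, γ = -515/304.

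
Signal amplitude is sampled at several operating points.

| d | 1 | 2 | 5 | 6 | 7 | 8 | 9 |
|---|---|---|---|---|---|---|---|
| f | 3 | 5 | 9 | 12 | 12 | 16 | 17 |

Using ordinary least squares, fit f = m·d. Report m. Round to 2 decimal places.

Setting ∂/∂m … = 0 gives: 260·m = 495.
(Σd·d = 260, Σd·f = 495.)
Hence m = 495 / 260 ≈ 1.90385.

m = 1.90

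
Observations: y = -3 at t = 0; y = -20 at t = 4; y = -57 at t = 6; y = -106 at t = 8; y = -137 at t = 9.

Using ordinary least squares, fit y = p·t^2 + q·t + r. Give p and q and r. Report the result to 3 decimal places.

Entries of XᵀX: Σt^2·t^2 = 12209, Σt^2·t = 1521, Σt^2 = 197, Σt·t = 197, Σt = 27, Σ1 = 5.
Moment sums: Σt^2·y = -20253, Σt·y = -2503, Σy = -323.
Normal equations: [[12209, 1521, 197]; [1521, 197, 27]; [197, 27, 5]]·[p, q, r]ᵀ = [-20253, -2503, -323]ᵀ.
Solving the 3×3 system (Gaussian elimination) gives p = -48061/23331, q = 27799/7777, r = -63923/23331.

p = -2.060, q = 3.575, r = -2.740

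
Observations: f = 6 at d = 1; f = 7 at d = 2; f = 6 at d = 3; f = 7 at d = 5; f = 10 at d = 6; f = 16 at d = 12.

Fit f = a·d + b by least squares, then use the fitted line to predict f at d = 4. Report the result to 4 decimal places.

Compute the Gram sums: Σd·d = 219, Σd = 29, Σ1 = 6.
Right-hand side: Σd·f = 325, Σf = 52.
Normal equations: [[219, 29]; [29, 6]]·[a, b]ᵀ = [325, 52]ᵀ.
det = 219·6 − 29² = 473.
a = (325·6 − 29·52)/473 = 442/473; b = (219·52 − 29·325)/473 = 1963/473.
At d = 4: f̂ = (442/473)·(4) + (1963/473)·(1) = 3731/473.

f̂ = 7.8879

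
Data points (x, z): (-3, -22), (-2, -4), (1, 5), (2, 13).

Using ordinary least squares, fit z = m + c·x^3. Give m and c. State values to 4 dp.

The normal system MᵀM·[m, c]ᵀ = Mᵀz is [[4, -26]; [-26, 858]]·[m, c]ᵀ = [-8, 735]ᵀ.
Eliminating c: 858·(row 1) − (-26)·(row 2) gives 2756·m = 858·(-8) − (-26)·735 = 12246, so m = 471/106.
Then c = (735 − (-26)·(471/106))/858 = 683/689.

m = 4.4434, c = 0.9913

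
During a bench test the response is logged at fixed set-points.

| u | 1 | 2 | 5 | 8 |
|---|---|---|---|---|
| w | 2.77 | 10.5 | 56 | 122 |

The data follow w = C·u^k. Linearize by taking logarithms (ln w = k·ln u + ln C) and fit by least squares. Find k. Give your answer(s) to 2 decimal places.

k = 1.82

Linearized form: ln w = k·ln u + ln C. From the 4 transformed points,
XᵀX = [[7.3948, 4.3820]; [4.3820, 4]], rhs = [18.0981, 12.1996]ᵀ  (here Σln u = 4.3820, Σ(ln u)² = 7.3948, Σln w = 12.1996, Σln u·ln w = 18.0981).
Slope k = (n·Σln u·ln w − Σln u·Σln w)/(n·Σ(ln u)² − (Σln u)²) = (4·18.0981 − 4.3820·12.1996)/10.3771 = 1.82453; ln C = (Σln w − k·Σln u)/n = 1.05111.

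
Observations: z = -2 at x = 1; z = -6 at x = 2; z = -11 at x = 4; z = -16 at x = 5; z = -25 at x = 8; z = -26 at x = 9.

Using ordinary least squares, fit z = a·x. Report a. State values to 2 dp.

a = -2.99

AᵀA·[a]ᵀ = Aᵀz reads: 191·a = -572.
(Σx·x = 191, Σx·z = -572.)
a = (-572)/191 = -2.99476.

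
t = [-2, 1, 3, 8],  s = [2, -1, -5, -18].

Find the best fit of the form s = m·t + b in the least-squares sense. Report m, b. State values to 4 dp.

m = -2.0566, b = -0.3585

The normal equations are: 78·m + 10·b = -164;  10·m + 4·b = -22.
(Σt·t = 78, Σt = 10, Σ1 = 4, Σt·s = -164, Σs = -22.)
Determinant 78·4 − 10² = 212.
m = ((-164)·4 − 10·(-22))/212 = -109/53; b = (78·(-22) − 10·(-164))/212 = -19/53.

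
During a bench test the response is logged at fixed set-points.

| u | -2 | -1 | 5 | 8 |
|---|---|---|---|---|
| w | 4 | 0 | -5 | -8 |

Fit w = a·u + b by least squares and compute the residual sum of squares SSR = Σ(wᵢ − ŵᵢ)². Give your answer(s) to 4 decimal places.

XᵀX·[a, b]ᵀ = Xᵀw reads: 94·a + 10·b = -97;  10·a + 4·b = -9.
Δ = 94·4 − 10² = 276.
a = ((-97)·4 − 10·(-9))/276 = -149/138; b = (94·(-9) − 10·(-97))/276 = 31/69.
Residuals: 32/23, -211/138, -7/138, 13/69; SSR = 595/138.

SSR = 4.3116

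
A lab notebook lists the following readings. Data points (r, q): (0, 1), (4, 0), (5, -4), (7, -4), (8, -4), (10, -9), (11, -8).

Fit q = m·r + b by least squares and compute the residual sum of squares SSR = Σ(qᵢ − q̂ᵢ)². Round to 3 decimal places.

SSR = 11.020

MᵀM·[m, b]ᵀ = Mᵀq reads: 375·m + 45·b = -258;  45·m + 7·b = -28.
(Σr·r = 375, Σr = 45, Σ1 = 7, Σr·q = -258, Σq = -28.)
Eliminating b: 7·(row 1) − 45·(row 2) gives 600·m = 7·(-258) − 45·(-28) = -546, so m = -91/100.
Then b = ((-28) − 45·(-91/100))/7 = 37/20.
Residuals: -17/20, 179/100, -13/10, 13/25, 143/100, -7/4, 4/25; SSR = 551/50.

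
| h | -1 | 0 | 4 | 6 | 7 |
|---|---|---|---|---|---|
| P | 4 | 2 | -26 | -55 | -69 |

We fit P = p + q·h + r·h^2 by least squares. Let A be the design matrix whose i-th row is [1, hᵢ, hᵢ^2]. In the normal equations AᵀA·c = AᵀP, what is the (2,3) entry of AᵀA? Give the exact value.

622

Row 2 ↔ basis h, column 3 ↔ basis h^2, so (AᵀA)_{2,3} = Σᵢ (h)·(h^2) = (-1)·(1) + (0)·(0) + (4)·(16) + (6)·(36) + (7)·(49) = 622.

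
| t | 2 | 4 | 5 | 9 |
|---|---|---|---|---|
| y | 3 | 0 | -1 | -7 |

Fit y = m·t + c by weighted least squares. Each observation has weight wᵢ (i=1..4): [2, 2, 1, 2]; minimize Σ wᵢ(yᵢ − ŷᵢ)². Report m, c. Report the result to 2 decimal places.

m = -1.42, c = 5.83

With design matrix X, XᵀWX = [[227, 35]; [35, 7]] and XᵀWy = [-119, -9]ᵀ.
det = 227·7 − 35² = 364.
m = ((-119)·7 − 35·(-9))/364 = -37/26; c = (227·(-9) − 35·(-119))/364 = 1061/182.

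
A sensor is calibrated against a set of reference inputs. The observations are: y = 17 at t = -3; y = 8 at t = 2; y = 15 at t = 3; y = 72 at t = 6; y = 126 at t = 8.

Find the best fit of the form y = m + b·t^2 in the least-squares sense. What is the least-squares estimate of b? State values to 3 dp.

b = 1.993

From the data, Σ1 = 5, Σt^2 = 122, Σt^2·t^2 = 5570.
Moment sums: Σy = 238, Σt^2·y = 10976.
Normal equations: [[5, 122]; [122, 5570]]·[m, b]ᵀ = [238, 10976]ᵀ.
Determinant 5·5570 − 122² = 12966.
m = (238·5570 − 122·10976)/12966 = -6706/6483; b = (5·10976 − 122·238)/12966 = 12922/6483.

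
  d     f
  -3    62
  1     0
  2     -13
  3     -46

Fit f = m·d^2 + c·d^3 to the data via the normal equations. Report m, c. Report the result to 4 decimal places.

From the data, Σd^2·d^2 = 179, Σd^2·d^3 = 33, Σd^3·d^3 = 1523.
Right-hand side: Σd^2·f = 92, Σd^3·f = -3020.
Normal equations: [[179, 33]; [33, 1523]]·[m, c]ᵀ = [92, -3020]ᵀ.
Δ = 179·1523 − 33² = 271528.
m = (92·1523 − 33·(-3020))/271528 = 29972/33941; c = (179·(-3020) − 33·92)/271528 = -67952/33941.

m = 0.8831, c = -2.0021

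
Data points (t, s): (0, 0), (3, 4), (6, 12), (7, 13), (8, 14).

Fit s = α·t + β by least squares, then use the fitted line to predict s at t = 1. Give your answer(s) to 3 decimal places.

Normal-equation sums: Σt·t = 158, Σt = 24, Σ1 = 5.
And Σt·s = 287, Σs = 43.
Normal equations: [[158, 24]; [24, 5]]·[α, β]ᵀ = [287, 43]ᵀ.
det = 158·5 − 24² = 214.
α = (287·5 − 24·43)/214 = 403/214; β = (158·43 − 24·287)/214 = -47/107.
At t = 1: ŝ = (403/214)·(1) + (-47/107)·(1) = 309/214.

ŝ = 1.444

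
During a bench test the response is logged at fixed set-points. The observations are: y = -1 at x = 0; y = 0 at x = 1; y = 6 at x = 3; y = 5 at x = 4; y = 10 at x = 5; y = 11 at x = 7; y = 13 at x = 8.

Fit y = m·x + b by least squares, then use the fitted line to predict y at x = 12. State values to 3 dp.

The normal system MᵀM·[m, b]ᵀ = Mᵀy is [[164, 28]; [28, 7]]·[m, b]ᵀ = [269, 44]ᵀ.
Determinant 164·7 − 28² = 364.
m = (269·7 − 28·44)/364 = 93/52; b = (164·44 − 28·269)/364 = -79/91.
At x = 12: ŷ = (93/52)·(12) + (-79/91)·(1) = 1874/91.

ŷ = 20.593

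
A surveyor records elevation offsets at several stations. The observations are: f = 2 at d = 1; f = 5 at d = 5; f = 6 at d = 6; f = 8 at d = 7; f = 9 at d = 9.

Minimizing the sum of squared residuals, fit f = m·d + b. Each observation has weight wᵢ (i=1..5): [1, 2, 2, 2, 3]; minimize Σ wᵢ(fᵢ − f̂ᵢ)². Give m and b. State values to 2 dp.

m = 0.92, b = 0.79

The normal system XᵀWX·[m, b]ᵀ = XᵀWf is [[464, 64]; [64, 10]]·[m, b]ᵀ = [479, 67]ᵀ.
Eliminating b: 10·(row 1) − 64·(row 2) gives 544·m = 10·479 − 64·67 = 502, so m = 251/272.
Then b = (67 − 64·(251/272))/10 = 27/34.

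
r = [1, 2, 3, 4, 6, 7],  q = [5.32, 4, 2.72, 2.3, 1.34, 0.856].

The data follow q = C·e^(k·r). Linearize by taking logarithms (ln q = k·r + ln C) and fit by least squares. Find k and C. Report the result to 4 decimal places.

Taking logs, ln q = k·r + ln C, so regress ln q on r.
Sums: Σr = 23.0000, Σ(r)² = 115.0000, Σln q = 5.0285, Σr·ln q = 11.4452.
Normal system: [[115.0000, 23.0000]; [23.0000, 6]]·[k, ln C]ᵀ = [11.4452, 5.0285]ᵀ.
Solving (det = 161.0000): k = -0.29183, ln C = 1.95675, so C = exp(1.95675) = 7.07629.

k = -0.2918, C = 7.0763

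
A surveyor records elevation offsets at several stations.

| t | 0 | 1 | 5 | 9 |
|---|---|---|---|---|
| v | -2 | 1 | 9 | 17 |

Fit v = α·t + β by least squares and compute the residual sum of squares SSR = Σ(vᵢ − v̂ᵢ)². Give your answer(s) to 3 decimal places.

Forming AᵀA = [[107, 15]; [15, 4]] and Aᵀv = [199, 25]ᵀ gives AᵀA·[α, β]ᵀ = Aᵀv.
det = 107·4 − 15² = 203.
α = (199·4 − 15·25)/203 = 421/203; β = (107·25 − 15·199)/203 = -310/203.
Residuals: -96/203, 92/203, 32/203, -4/29; SSR = 96/203.

SSR = 0.473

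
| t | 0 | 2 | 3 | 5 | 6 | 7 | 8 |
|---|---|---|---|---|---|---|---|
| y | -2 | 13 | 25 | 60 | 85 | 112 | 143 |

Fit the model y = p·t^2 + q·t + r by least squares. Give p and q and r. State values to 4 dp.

p = 1.8458, q = 3.3101, r = -1.6818

XᵀX·[p, q, r]ᵀ = Xᵀy reads: 8515·p + 1231·q + 187·r = 19477;  1231·p + 187·q + 31·r = 2839;  187·p + 31·q + 7·r = 436.
(Σt^2·t^2 = 8515, Σt^2·t = 1231, Σt^2 = 187, Σt·t = 187, Σt = 31, Σ1 = 7, Σt^2·y = 19477, Σt·y = 2839, Σy = 436.)
Solving the 3×3 system (Gaussian elimination) gives p = 1137/616, q = 2039/616, r = -37/22.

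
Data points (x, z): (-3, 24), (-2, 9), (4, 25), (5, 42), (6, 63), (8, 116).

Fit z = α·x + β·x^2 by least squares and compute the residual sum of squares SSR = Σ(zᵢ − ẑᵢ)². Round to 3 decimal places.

The normal equations are: 154·α + 882·β = 1526;  882·α + 6370·β = 11394.
Eliminating β: 6370·(row 1) − 882·(row 2) gives 203056·α = 6370·1526 − 882·11394 = -328888, so α = -839/518.
Then β = (11394 − 882·(-839/518))/6370 = 7299/3626.
Residuals: 1857/1813, -4154/1813, -1321/1813, -409/1813, 456/1813, 232/1813; SSR = 12619/1813.

SSR = 6.960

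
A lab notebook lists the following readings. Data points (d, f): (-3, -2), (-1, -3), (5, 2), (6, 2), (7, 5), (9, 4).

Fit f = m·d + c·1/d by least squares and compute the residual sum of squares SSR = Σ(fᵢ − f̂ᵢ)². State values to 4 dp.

SSR = 4.1180

The normal equations are: 201·m + 6·c = 102;  6·m + (480901/396900)·c = 1751/315.
(Σd·d = 201, Σd·1/d = 6, Σ1/d·1/d = 480901/396900, Σd·f = 102, Σ1/d·f = 1751/315.)
det = 201·(480901/396900) − 6² = 27457567/132300.
m = (102·(480901/396900) − 6·(1751/315))/(27457567/132300) = 702242/1615151; c = (201·(1751/315) − 6·102)/(27457567/132300) = 3932460/1615151.
Residuals: 187244/1615151, -210751/1615151, -1067400/1615151, -1638560/1615151, 2598281/1615151, -296514/1615151; SSR = 6651194/1615151.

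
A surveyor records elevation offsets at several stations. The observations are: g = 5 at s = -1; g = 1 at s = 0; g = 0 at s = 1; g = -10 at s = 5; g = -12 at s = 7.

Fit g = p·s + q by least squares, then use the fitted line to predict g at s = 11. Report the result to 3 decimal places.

With design matrix A, AᵀA = [[76, 12]; [12, 5]] and Aᵀg = [-139, -16]ᵀ.
Eliminating q: 5·(row 1) − 12·(row 2) gives 236·p = 5·(-139) − 12·(-16) = -503, so p = -503/236.
Then q = ((-16) − 12·(-503/236))/5 = 113/59.
At s = 11: ĝ = (-503/236)·(11) + (113/59)·(1) = -5081/236.

ĝ = -21.530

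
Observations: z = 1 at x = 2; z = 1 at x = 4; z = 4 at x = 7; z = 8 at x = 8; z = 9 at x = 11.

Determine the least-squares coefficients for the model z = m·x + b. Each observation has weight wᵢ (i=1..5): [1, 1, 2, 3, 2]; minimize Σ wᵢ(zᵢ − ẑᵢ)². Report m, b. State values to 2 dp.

m = 1.04, b = -1.84

Normal-equation sums: Σwᵢ·x·x = 552, Σwᵢ·x = 66, Σwᵢ·1 = 9.
For MᵀWz: Σwᵢ·x·z = 452, Σwᵢ·z = 52.
Δ = 552·9 − 66² = 612.
m = (452·9 − 66·52)/612 = 53/51; b = (552·52 − 66·452)/612 = -94/51.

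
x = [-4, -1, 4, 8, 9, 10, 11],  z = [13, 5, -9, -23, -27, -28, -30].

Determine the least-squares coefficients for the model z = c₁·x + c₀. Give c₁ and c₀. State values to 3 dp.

c₁ = -2.982, c₀ = 1.621

Forming MᵀM = [[399, 37]; [37, 7]] and Mᵀz = [-1130, -99]ᵀ gives MᵀM·[c₁, c₀]ᵀ = Mᵀz.
Determinant 399·7 − 37² = 1424.
c₁ = ((-1130)·7 − 37·(-99))/1424 = -4247/1424; c₀ = (399·(-99) − 37·(-1130))/1424 = 2309/1424.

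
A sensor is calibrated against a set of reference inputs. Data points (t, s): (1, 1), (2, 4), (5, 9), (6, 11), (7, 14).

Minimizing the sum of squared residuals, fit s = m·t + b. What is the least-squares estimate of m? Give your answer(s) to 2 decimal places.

The normal system AᵀA·[m, b]ᵀ = Aᵀs is [[115, 21]; [21, 5]]·[m, b]ᵀ = [218, 39]ᵀ.
Determinant 115·5 − 21² = 134.
m = (218·5 − 21·39)/134 = 271/134; b = (115·39 − 21·218)/134 = -93/134.

m = 2.02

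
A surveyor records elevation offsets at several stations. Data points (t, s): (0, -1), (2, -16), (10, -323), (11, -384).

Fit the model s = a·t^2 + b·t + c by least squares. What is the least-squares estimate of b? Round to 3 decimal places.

b = -2.501

Forming MᵀM = [[24657, 2339, 225]; [2339, 225, 23]; [225, 23, 4]] and Mᵀs = [-78828, -7486, -724]ᵀ gives MᵀM·[a, b, c]ᵀ = Mᵀs.
Row-reducing yields a = -121375/41044, b = -102663/41044, c = -2827/10261.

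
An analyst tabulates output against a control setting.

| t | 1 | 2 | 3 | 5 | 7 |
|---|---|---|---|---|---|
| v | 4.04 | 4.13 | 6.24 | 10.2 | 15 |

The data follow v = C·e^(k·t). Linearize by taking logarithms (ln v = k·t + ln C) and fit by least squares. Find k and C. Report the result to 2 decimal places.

k = 0.24, C = 2.97

Linearized form: ln v = k·t + ln C. From the 5 transformed points,
AᵀA = [[88.0000, 18.0000]; [18.0000, 5]], rhs = [40.2940, 9.6759]ᵀ  (here Σt = 18.0000, Σ(t)² = 88.0000, Σln v = 9.6759, Σt·ln v = 40.2940).
Slope k = (n·Σt·ln v − Σt·Σln v)/(n·Σ(t)² − (Σt)²) = (5·40.2940 − 18.0000·9.6759)/116.0000 = 0.23537; ln C = (Σln v − k·Σt)/n = 1.08785, so C = exp(1.08785) = 2.96788.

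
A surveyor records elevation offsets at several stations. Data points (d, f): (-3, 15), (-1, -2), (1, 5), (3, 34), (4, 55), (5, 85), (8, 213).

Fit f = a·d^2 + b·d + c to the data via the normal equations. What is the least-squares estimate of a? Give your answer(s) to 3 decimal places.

a = 2.997

Setting ∂/∂a … = 0 gives: 5141·a + 701·b + 125·c = 17081;  701·a + 125·b + 17·c = 2413;  125·a + 17·b + 7·c = 405.
Solving the 3×3 system (Gaussian elimination) gives a = 224345/74868, b = 213313/74868, c = -32093/12478.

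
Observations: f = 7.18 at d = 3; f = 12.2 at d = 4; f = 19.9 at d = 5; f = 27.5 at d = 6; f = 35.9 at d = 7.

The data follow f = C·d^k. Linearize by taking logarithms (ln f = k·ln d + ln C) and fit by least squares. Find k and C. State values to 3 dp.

k = 1.924, C = 0.868

Taking logs, ln f = k·ln d + ln C, so regress ln f on ln d.
Σln d = 7.8320, Σ(ln d)² = 12.7160, Σln f = 14.3584, Σln d·ln f = 23.3528.
Equations: 12.7160·k + 7.8320·ln C = 23.3528;  7.8320·k + 5·ln C = 14.3584.
Slope k = (n·Σln d·ln f − Σln d·Σln f)/(n·Σ(ln d)² − (Σln d)²) = (5·23.3528 − 7.8320·14.3584)/2.2397 = 1.92398; ln C = (Σln f − k·Σln d)/n = -0.14206, so C = exp(-0.14206) = 0.86757.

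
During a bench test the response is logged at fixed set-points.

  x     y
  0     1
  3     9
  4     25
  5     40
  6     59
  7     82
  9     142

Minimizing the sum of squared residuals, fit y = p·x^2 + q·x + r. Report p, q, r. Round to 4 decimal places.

The normal equations are: 11220·p + 1504·q + 216·r = 19125;  1504·p + 216·q + 34·r = 2533;  216·p + 34·q + 7·r = 358.
(Σx^2·x^2 = 11220, Σx^2·x = 1504, Σx^2 = 216, Σx·x = 216, Σx = 34, Σ1 = 7, Σx^2·y = 19125, Σx·y = 2533, Σy = 358.)
Row-reducing yields p = 86817/43316, q = -100089/43316, r = 1609/3094.

p = 2.0043, q = -2.3107, r = 0.5200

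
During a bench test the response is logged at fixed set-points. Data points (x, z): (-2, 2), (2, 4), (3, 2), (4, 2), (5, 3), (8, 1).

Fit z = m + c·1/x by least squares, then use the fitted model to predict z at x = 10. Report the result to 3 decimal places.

ẑ = 2.266

The normal equations are: 6·m + (109/120)·c = 14;  (109/120)·m + (10501/14400)·c = 347/120.
det = 6·(10501/14400) − (109/120)² = 2045/576.
m = (14·(10501/14400) − (109/120)·(347/120))/(2045/576) = 109191/51125; c = (6·(347/120) − (109/120)·14)/(2045/576) = 13344/10225.
At x = 10: ẑ = (109191/51125)·(1) + (13344/10225)·(1/10) = 115863/51125.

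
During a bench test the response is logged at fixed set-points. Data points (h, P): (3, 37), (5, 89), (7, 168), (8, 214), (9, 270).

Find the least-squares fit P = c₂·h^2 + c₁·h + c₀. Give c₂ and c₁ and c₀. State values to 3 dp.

AᵀA·[c₂, c₁, c₀]ᵀ = AᵀP reads: 13764·c₂ + 1736·c₁ + 228·c₀ = 46356;  1736·c₂ + 228·c₁ + 32·c₀ = 5874;  228·c₂ + 32·c₁ + 5·c₀ = 778.
(Σh^2·h^2 = 13764, Σh^2·h = 1736, Σh^2 = 228, Σh·h = 228, Σh = 32, Σ1 = 5, Σh^2·P = 46356, Σh·P = 5874, ΣP = 778.)
Solving the 3×3 system (Gaussian elimination) gives c₂ = 22/7, c₁ = 15/14, c₀ = 38/7.

c₂ = 3.143, c₁ = 1.071, c₀ = 5.429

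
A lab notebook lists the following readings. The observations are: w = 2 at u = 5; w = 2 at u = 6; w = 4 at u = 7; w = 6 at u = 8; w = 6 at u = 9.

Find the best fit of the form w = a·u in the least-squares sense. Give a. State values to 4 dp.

a = 0.5961

With design matrix M, MᵀM = [[255]] and Mᵀw = [152]ᵀ.
Hence a = 152 / 255 ≈ 0.596078.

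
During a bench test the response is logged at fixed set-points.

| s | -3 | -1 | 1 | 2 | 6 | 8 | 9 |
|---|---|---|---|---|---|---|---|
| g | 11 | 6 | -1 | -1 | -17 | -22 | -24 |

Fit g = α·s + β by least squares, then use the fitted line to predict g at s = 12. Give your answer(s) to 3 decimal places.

The normal equations are: 196·α + 22·β = -536;  22·α + 7·β = -48.
(Σs·s = 196, Σs = 22, Σ1 = 7, Σs·g = -536, Σg = -48.)
Δ = 196·7 − 22² = 888.
α = ((-536)·7 − 22·(-48))/888 = -337/111; β = (196·(-48) − 22·(-536))/888 = 298/111.
At s = 12: ĝ = (-337/111)·(12) + (298/111)·(1) = -3746/111.

ĝ = -33.748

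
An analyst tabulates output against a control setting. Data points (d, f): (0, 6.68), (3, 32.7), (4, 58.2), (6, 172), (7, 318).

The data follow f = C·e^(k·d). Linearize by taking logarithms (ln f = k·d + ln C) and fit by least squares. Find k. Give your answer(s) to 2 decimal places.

k = 0.55

Linearized form: ln f = k·d + ln C. From the 5 transformed points,
Sums: Σd = 20.0000, Σ(d)² = 110.0000, Σln f = 20.3599, Σd·ln f = 97.9370.
Normal system: [[110.0000, 20.0000]; [20.0000, 5]]·[k, ln C]ᵀ = [97.9370, 20.3599]ᵀ.
Δ = 110.0000·5 − (20.0000)² = 150.0000; k = (97.9370·5 − 20.0000·20.3599)/150.0000 = 0.54991, ln C = (110.0000·20.3599 − 20.0000·97.9370)/150.0000 = 1.87235.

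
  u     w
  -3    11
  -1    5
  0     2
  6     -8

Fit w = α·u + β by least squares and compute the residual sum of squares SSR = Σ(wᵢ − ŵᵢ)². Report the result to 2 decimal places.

SSR = 4.98

With design matrix X, XᵀX = [[46, 2]; [2, 4]] and Xᵀw = [-86, 10]ᵀ.
Eliminating β: 4·(row 1) − 2·(row 2) gives 180·α = 4·(-86) − 2·10 = -364, so α = -91/45.
Then β = (10 − 2·(-91/45))/4 = 158/45.
Residuals: 64/45, -8/15, -68/45, 28/45; SSR = 224/45.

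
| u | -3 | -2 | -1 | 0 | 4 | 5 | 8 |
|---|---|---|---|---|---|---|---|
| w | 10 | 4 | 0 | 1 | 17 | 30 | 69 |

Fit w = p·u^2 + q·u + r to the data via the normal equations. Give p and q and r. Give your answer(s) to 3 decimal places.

Compute the Gram sums: Σu^2·u^2 = 5075, Σu^2·u = 665, Σu^2 = 119, Σu·u = 119, Σu = 11, Σ1 = 7.
Right-hand side: Σu^2·w = 5544, Σu·w = 732, Σw = 131.
AᵀA·[p, q, r]ᵀ = Aᵀw becomes [[5075, 665, 119]; [665, 119, 11]; [119, 11, 7]]·[p, q, r]ᵀ = [5544, 732, 131]ᵀ.
Inverting the 3×3 Gram matrix, [p, q, r]ᵀ = [14315/13658, 3377/13658, 3469/6829]ᵀ.

p = 1.048, q = 0.247, r = 0.508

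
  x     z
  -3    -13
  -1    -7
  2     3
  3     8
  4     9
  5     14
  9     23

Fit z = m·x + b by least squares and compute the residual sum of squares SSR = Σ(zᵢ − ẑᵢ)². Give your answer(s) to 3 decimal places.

SSR = 10.122

Entries of AᵀA: Σx·x = 145, Σx = 19, Σ1 = 7.
Right-hand side: Σx·z = 389, Σz = 37.
Normal equations: [[145, 19]; [19, 7]]·[m, b]ᵀ = [389, 37]ᵀ.
Eliminating b: 7·(row 1) − 19·(row 2) gives 654·m = 7·389 − 19·37 = 2020, so m = 1010/327.
Then b = (37 − 19·(1010/327))/7 = -1013/327.
Residuals: -208/327, -266/327, -26/327, 599/327, -28/109, 541/327, -556/327; SSR = 3310/327.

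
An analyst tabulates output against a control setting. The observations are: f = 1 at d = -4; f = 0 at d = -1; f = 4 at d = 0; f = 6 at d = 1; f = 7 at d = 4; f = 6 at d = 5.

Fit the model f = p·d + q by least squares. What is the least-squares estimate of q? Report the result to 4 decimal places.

q = 3.3921

XᵀX·[p, q]ᵀ = Xᵀf reads: 59·p + 5·q = 60;  5·p + 6·q = 24.
Determinant 59·6 − 5² = 329.
p = (60·6 − 5·24)/329 = 240/329; q = (59·24 − 5·60)/329 = 1116/329.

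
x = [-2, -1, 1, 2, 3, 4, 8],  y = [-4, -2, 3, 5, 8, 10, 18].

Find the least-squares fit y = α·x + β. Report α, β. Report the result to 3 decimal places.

α = 2.237, β = 0.635

Compute the Gram sums: Σx·x = 99, Σx = 15, Σ1 = 7.
And Σx·y = 231, Σy = 38.
Normal equations: [[99, 15]; [15, 7]]·[α, β]ᵀ = [231, 38]ᵀ.
det = 99·7 − 15² = 468.
α = (231·7 − 15·38)/468 = 349/156; β = (99·38 − 15·231)/468 = 33/52.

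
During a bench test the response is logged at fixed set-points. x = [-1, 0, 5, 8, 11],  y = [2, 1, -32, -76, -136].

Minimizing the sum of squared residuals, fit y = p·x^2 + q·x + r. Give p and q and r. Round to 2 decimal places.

The normal equations are: 19363·p + 1967·q + 211·r = -22118;  1967·p + 211·q + 23·r = -2266;  211·p + 23·q + 5·r = -241.
Row-reducing yields p = -21599/22386, q = -20857/11193, r = 8119/7462.

p = -0.96, q = -1.86, r = 1.09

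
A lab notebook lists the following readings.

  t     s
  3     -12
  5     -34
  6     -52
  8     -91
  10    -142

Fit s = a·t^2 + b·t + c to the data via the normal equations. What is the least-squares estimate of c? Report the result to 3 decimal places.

From the data, Σt^2·t^2 = 16098, Σt^2·t = 1880, Σt^2 = 234, Σt·t = 234, Σt = 32, Σ1 = 5.
Moment sums: Σt^2·s = -22854, Σt·s = -2666, Σs = -331.
Normal equations: [[16098, 1880, 234]; [1880, 234, 32]; [234, 32, 5]]·[a, b, c]ᵀ = [-22854, -2666, -331]ᵀ.
Row-reducing yields a = -7004/5071, b = -3375/5071, c = 13687/5071.

c = 2.699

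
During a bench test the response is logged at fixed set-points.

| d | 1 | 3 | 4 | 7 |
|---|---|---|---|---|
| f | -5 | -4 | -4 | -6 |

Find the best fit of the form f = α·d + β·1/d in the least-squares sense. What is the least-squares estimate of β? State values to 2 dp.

Forming MᵀM = [[75, 4]; [4, 8425/7056]] and Mᵀf = [-75, -172/21]ᵀ gives MᵀM·[α, β]ᵀ = Mᵀf.
Eliminating β: (8425/7056)·(row 1) − 4·(row 2) gives (172993/2352)·α = (8425/7056)·(-75) − 4·(-172/21) = -44523/784, so α = -133569/172993.
Then β = ((-172/21) − 4·(-133569/172993))/(8425/7056) = -739200/172993.

β = -4.27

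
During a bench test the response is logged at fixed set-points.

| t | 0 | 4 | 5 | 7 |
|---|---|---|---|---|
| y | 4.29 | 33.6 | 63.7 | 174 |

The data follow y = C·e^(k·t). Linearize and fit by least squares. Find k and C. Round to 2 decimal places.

k = 0.53, C = 4.25

Let Y = ln y. Fitting Y = k·t + ln C by least squares:
Sums: Σt = 16.0000, Σ(t)² = 90.0000, Σln y = 14.2841, Σt·ln y = 70.9424.
Normal system: [[90.0000, 16.0000]; [16.0000, 4]]·[k, ln C]ᵀ = [70.9424, 14.2841]ᵀ.
Solving (det = 104.0000): k = 0.53101, ln C = 1.44698, so C = exp(1.44698) = 4.25027.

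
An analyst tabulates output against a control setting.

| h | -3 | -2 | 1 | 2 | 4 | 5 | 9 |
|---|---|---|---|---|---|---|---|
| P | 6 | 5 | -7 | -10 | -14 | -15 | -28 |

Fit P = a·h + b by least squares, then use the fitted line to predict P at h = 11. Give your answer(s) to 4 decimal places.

P̂ = -33.7707

Sums needed: Σh·h = 140, Σh = 16, Σ1 = 7.
Moment sums: Σh·P = -438, ΣP = -63.
det = 140·7 − 16² = 724.
a = ((-438)·7 − 16·(-63))/724 = -1029/362; b = (140·(-63) − 16·(-438))/724 = -453/181.
At h = 11: P̂ = (-1029/362)·(11) + (-453/181)·(1) = -12225/362.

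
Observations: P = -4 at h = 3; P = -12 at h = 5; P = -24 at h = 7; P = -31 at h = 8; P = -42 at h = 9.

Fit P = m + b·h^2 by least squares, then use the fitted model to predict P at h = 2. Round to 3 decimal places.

Sums needed: Σ1 = 5, Σh^2 = 228, Σh^2·h^2 = 13764.
For XᵀP: ΣP = -113, Σh^2·P = -6898.
So XᵀX·[m, b]ᵀ = XᵀP: [[5, 228]; [228, 13764]]·[m, b]ᵀ = [-113, -6898]ᵀ.
Eliminating b: 13764·(row 1) − 228·(row 2) gives 16836·m = 13764·(-113) − 228·(-6898) = 17412, so m = 1451/1403.
Then b = ((-6898) − 228·(1451/1403))/13764 = -4363/8418.
At h = 2: P̂ = (1451/1403)·(1) + (-4363/8418)·(4) = -4373/4209.

P̂ = -1.039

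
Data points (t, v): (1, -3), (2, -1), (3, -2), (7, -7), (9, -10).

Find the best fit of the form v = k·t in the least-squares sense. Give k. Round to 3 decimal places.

k = -1.042

MᵀM·[k]ᵀ = Mᵀv reads: 144·k = -150.
Hence k = -150 / 144 ≈ -1.04167.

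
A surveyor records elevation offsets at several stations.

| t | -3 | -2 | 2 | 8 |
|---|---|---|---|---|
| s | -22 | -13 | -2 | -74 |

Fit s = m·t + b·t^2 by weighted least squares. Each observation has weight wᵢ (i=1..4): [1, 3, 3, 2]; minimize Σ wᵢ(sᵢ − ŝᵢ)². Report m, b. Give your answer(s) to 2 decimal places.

m = 2.88, b = -1.52

Compute the Gram sums: Σwᵢ·t·t = 161, Σwᵢ·t·t^2 = 997, Σwᵢ·t^2·t^2 = 8369.
Right-hand side: Σwᵢ·t·s = -1052, Σwᵢ·t^2·s = -9850.
Δ = 161·8369 − 997² = 353400.
m = ((-1052)·8369 − 997·(-9850))/353400 = 169377/58900; b = (161·(-9850) − 997·(-1052))/353400 = -89501/58900.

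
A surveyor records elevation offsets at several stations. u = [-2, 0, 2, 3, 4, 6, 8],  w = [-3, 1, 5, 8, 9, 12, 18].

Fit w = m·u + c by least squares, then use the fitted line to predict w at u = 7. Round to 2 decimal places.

ŵ = 15.26

From the data, Σu·u = 133, Σu = 21, Σ1 = 7.
For Aᵀw: Σu·w = 292, Σw = 50.
So AᵀA·[m, c]ᵀ = Aᵀw: [[133, 21]; [21, 7]]·[m, c]ᵀ = [292, 50]ᵀ.
Determinant 133·7 − 21² = 490.
m = (292·7 − 21·50)/490 = 71/35; c = (133·50 − 21·292)/490 = 37/35.
At u = 7: ŵ = (71/35)·(7) + (37/35)·(1) = 534/35.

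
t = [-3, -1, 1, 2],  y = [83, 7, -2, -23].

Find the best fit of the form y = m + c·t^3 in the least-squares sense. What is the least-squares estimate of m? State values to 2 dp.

m = 1.93

Compute the Gram sums: Σ1 = 4, Σt^3 = -19, Σt^3·t^3 = 795.
Moment sums: Σy = 65, Σt^3·y = -2434.
So AᵀA·[m, c]ᵀ = Aᵀy: [[4, -19]; [-19, 795]]·[m, c]ᵀ = [65, -2434]ᵀ.
Eliminating c: 795·(row 1) − (-19)·(row 2) gives 2819·m = 795·65 − (-19)·(-2434) = 5429, so m = 5429/2819.
Then c = ((-2434) − (-19)·(5429/2819))/795 = -8501/2819.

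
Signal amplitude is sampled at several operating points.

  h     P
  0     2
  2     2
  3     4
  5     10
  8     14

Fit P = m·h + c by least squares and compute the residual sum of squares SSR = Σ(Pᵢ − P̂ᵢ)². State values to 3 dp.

SSR = 9.183

Setting ∂/∂m … = 0 gives: 102·m + 18·c = 178;  18·m + 5·c = 32.
Determinant 102·5 − 18² = 186.
m = (178·5 − 18·32)/186 = 157/93; c = (102·32 − 18·178)/186 = 10/31.
Residuals: 52/31, -158/93, -43/31, 115/93, 16/93; SSR = 854/93.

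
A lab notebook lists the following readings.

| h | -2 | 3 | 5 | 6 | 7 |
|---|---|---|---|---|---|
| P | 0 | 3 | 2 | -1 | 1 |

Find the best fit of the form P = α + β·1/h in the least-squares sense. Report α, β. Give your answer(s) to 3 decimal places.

From the data, Σ1 = 5, Σ1/h = 12/35, Σ1/h·1/h = 9907/22050.
Right-hand side: ΣP = 5, Σ1/h·P = 289/210.
Eliminating β: (9907/22050)·(row 1) − (12/35)·(row 2) gives (46943/22050)·α = (9907/22050)·5 − (12/35)·(289/210) = 39131/22050, so α = 39131/46943.
Then β = ((289/210) − (12/35)·(39131/46943))/(9907/22050) = 113925/46943.

α = 0.834, β = 2.427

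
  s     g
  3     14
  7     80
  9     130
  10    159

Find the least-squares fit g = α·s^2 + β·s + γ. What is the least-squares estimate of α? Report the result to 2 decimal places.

α = 1.40

The normal equations are: 19043·α + 2099·β + 239·γ = 30476;  2099·α + 239·β + 29·γ = 3362;  239·α + 29·β + 4·γ = 383.
(Σs^2·s^2 = 19043, Σs^2·s = 2099, Σs^2 = 239, Σs·s = 239, Σs = 29, Σ1 = 4, Σs^2·g = 30476, Σs·g = 3362, Σg = 383.)
Inverting the 3×3 Gram matrix, [α, β, γ]ᵀ = [87/62, 769/310, -942/155]ᵀ.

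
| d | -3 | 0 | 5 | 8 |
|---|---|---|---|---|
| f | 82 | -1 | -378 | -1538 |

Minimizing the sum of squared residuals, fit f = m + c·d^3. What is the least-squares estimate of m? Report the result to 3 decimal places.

m = -0.704

With design matrix A, AᵀA = [[4, 610]; [610, 278498]] and Aᵀf = [-1835, -836920]ᵀ.
Determinant 4·278498 − 610² = 741892.
m = ((-1835)·278498 − 610·(-836920))/741892 = -261315/370946; c = (4·(-836920) − 610·(-1835))/741892 = -1114165/370946.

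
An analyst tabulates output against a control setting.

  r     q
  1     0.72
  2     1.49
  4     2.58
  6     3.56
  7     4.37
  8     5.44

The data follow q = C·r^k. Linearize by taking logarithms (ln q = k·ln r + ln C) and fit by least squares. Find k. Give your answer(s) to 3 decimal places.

k = 0.924

Taking logs, ln q = k·ln r + ln C, so regress ln q on ln r.
Σln r = 7.8966, Σ(ln r)² = 13.7233, Σln q = 5.4564, Σln r·ln q = 10.2573.
Equations: 13.7233·k + 7.8966·ln C = 10.2573;  7.8966·k + 6·ln C = 5.4564.
Slope k = (n·Σln r·ln q − Σln r·Σln q)/(n·Σ(ln r)² − (Σln r)²) = (6·10.2573 − 7.8966·5.4564)/19.9843 = 0.92359; ln C = (Σln q − k·Σln r)/n = -0.30614.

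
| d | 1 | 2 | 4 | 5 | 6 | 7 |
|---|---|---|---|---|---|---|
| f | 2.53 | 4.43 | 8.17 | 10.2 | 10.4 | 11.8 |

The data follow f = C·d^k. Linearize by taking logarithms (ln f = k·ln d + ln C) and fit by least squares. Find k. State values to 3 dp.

Linearized form: ln f = k·ln d + ln C. From the 6 transformed points,
Σln d = 7.4265, Σ(ln d)² = 11.9895, Σln f = 11.6494, Σln d·ln f = 16.6799.
Normal system: [[11.9895, 7.4265]; [7.4265, 6]]·[k, ln C]ᵀ = [16.6799, 11.6494]ᵀ.
Slope k = (n·Σln d·ln f − Σln d·Σln f)/(n·Σ(ln d)² − (Σln d)²) = (6·16.6799 − 7.4265·11.6494)/16.7835 = 0.80823; ln C = (Σln f − k·Σln d)/n = 0.94117.

k = 0.808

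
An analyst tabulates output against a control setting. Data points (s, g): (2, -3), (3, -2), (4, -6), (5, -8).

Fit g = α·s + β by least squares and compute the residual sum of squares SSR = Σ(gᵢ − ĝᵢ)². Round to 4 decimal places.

SSR = 4.7000

Sums needed: Σs·s = 54, Σs = 14, Σ1 = 4.
And Σs·g = -76, Σg = -19.
det = 54·4 − 14² = 20.
α = ((-76)·4 − 14·(-19))/20 = -19/10; β = (54·(-19) − 14·(-76))/20 = 19/10.
Residuals: -11/10, 9/5, -3/10, -2/5; SSR = 47/10.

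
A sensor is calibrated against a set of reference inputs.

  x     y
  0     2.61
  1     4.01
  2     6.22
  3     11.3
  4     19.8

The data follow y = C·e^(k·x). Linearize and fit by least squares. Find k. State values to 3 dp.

Taking logs, ln y = k·x + ln C, so regress ln y on x.
Σx = 10.0000, Σ(x)² = 30.0000, Σln y = 9.5864, Σx·ln y = 24.2615.
Equations: 30.0000·k + 10.0000·ln C = 24.2615;  10.0000·k + 5·ln C = 9.5864.
Δ = 30.0000·5 − (10.0000)² = 50.0000; k = (24.2615·5 − 10.0000·9.5864)/50.0000 = 0.50887, ln C = (30.0000·9.5864 − 10.0000·24.2615)/50.0000 = 0.89954.

k = 0.509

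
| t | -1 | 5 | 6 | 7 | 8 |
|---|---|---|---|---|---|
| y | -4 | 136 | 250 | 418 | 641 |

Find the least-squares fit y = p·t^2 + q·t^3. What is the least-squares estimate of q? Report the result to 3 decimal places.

The normal equations are: 8419·p + 60475·q = 73902;  60475·p + 442075·q = 542570.
(Σt^2·t^2 = 8419, Σt^2·t^3 = 60475, Σt^3·t^3 = 442075, Σt^2·y = 73902, Σt^3·y = 542570.)
det = 8419·442075 − 60475² = 64603800.
p = (73902·442075 − 60475·542570)/64603800 = -1416941/646038; q = (8419·542570 − 60475·73902)/64603800 = 4933669/3230190.

q = 1.527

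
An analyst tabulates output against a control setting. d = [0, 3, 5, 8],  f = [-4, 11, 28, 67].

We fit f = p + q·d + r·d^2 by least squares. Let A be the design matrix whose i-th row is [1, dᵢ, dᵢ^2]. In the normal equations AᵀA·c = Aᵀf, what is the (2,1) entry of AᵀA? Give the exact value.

16

Row 2 ↔ basis d, column 1 ↔ basis 1, so (AᵀA)_{2,1} = Σᵢ d = (0)·(1) + (3)·(1) + (5)·(1) + (8)·(1) = 16.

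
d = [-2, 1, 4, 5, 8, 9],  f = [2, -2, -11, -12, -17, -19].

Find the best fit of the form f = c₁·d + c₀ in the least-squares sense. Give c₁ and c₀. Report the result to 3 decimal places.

Sums needed: Σd·d = 191, Σd = 25, Σ1 = 6.
Right-hand side: Σd·f = -417, Σf = -59.
Δ = 191·6 − 25² = 521.
c₁ = ((-417)·6 − 25·(-59))/521 = -1027/521; c₀ = (191·(-59) − 25·(-417))/521 = -844/521.

c₁ = -1.971, c₀ = -1.620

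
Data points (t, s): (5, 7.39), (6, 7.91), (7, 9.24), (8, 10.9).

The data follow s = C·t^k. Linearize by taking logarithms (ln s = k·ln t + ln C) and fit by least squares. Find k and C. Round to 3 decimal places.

k = 0.831, C = 1.873

With ln sᵢ as the transformed response and ln tᵢ as the regressor:
XᵀX = [[13.9113, 7.4265]; [7.4265, 4]], rhs = [16.2188, 8.6806]ᵀ  (here Σln t = 7.4265, Σ(ln t)² = 13.9113, Σln s = 8.6806, Σln t·ln s = 16.2188).
Slope k = (n·Σln t·ln s − Σln t·Σln s)/(n·Σ(ln t)² − (Σln t)²) = (4·16.2188 − 7.4265·8.6806)/0.4917 = 0.83075; ln C = (Σln s − k·Σln t)/n = 0.62774, so C = exp(0.62774) = 1.87336.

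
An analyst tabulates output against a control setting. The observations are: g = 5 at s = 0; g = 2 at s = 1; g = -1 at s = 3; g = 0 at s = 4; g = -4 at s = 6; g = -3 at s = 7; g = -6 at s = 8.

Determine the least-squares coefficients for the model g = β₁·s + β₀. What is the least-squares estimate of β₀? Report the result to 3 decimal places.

β₀ = 3.909

Sums needed: Σs·s = 175, Σs = 29, Σ1 = 7.
And Σs·g = -94, Σg = -7.
AᵀA·[β₁, β₀]ᵀ = Aᵀg becomes [[175, 29]; [29, 7]]·[β₁, β₀]ᵀ = [-94, -7]ᵀ.
Determinant 175·7 − 29² = 384.
β₁ = ((-94)·7 − 29·(-7))/384 = -455/384; β₀ = (175·(-7) − 29·(-94))/384 = 1501/384.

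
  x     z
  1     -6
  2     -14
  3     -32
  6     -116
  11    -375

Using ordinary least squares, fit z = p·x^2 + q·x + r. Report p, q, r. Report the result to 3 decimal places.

p = -2.974, q = -1.294, r = -0.922

Normal-equation sums: Σx^2·x^2 = 16035, Σx^2·x = 1583, Σx^2 = 171, Σx·x = 171, Σx = 23, Σ1 = 5.
Moment sums: Σx^2·z = -49901, Σx·z = -4951, Σz = -543.
MᵀM·[p, q, r]ᵀ = Mᵀz becomes [[16035, 1583, 171]; [1583, 171, 23]; [171, 23, 5]]·[p, q, r]ᵀ = [-49901, -4951, -543]ᵀ.
Solving the 3×3 system (Gaussian elimination) gives p = -111267/37408, q = -48409/37408, r = -154/167.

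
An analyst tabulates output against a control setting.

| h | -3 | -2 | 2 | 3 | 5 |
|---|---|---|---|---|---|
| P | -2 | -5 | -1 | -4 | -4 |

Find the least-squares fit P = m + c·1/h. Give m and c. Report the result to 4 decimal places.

m = -3.2622, c = 1.5557

The normal system AᵀA·[m, c]ᵀ = AᵀP is [[5, 1/5]; [1/5, 343/450]]·[m, c]ᵀ = [-16, 8/15]ᵀ.
det = 5·(343/450) − (1/5)² = 1697/450.
m = ((-16)·(343/450) − (1/5)·(8/15))/(1697/450) = -5536/1697; c = (5·(8/15) − (1/5)·(-16))/(1697/450) = 2640/1697.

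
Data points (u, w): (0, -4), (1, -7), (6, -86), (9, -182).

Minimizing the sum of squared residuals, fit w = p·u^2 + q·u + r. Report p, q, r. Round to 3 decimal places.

p = -2.042, q = -1.429, r = -3.800

MᵀM·[p, q, r]ᵀ = Mᵀw reads: 7858·p + 946·q + 118·r = -17845;  946·p + 118·q + 16·r = -2161;  118·p + 16·q + 4·r = -279.
Solving the 3×3 system (Gaussian elimination) gives p = -7951/3894, q = -2782/1947, r = -2466/649.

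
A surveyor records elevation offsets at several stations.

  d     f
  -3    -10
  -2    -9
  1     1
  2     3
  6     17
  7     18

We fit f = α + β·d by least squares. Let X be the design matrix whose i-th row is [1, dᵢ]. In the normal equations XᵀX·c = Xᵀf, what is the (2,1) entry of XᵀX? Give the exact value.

11

Row 2 ↔ basis d, column 1 ↔ basis 1, so (XᵀX)_{2,1} = Σᵢ d = (-3)·(1) + (-2)·(1) + (1)·(1) + (2)·(1) + (6)·(1) + (7)·(1) = 11.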